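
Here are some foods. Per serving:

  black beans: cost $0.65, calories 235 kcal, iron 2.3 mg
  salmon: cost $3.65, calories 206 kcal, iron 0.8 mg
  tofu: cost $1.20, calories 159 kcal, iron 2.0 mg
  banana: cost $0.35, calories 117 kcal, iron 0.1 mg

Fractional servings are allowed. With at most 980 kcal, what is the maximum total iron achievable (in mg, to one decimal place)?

Iron per kcal: tofu 0.01258, black beans 0.009787, salmon 0.003883, banana 0.0008547.
With no serving limits, spend the whole calories allowance on tofu: 980 kcal / 159 kcal × 2.0 mg = 12.3 mg.

12.3 mg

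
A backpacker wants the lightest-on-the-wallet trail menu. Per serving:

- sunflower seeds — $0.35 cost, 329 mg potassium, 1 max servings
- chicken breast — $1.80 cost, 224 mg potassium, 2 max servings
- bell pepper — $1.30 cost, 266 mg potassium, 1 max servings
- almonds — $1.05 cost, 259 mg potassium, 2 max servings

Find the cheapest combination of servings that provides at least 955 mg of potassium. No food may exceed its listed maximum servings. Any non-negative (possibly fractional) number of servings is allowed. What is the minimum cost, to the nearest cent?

Cost per mg of potassium: sunflower seeds $0.0011, almonds $0.0041, bell pepper $0.0049, chicken breast $0.0080.
Take 1 serving of sunflower seeds: +329.0 mg potassium for $0.35 (total $0.35, still need 626.0 mg).
Take 2 servings of almonds: +518.0 mg potassium for $2.10 (total $2.45, still need 108.0 mg).
Take 0.406 servings of bell pepper: +108.0 mg potassium for $0.53 (total $2.98, still need 0.0 mg).
Filling from the cheapest source first is optimal under one linear minimum: $2.98.

$2.98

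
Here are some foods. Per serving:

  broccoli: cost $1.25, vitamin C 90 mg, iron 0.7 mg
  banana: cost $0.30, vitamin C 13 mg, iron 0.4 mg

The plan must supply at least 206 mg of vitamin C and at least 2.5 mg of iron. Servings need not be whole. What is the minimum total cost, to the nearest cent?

An LP optimum is at a vertex; with two nutrient constraints at most two foods are used. Check each candidate.
broccoli only: max(206/90, 2.5/0.7) = 3.571 servings → $4.46.
banana only: max(206/13, 2.5/0.4) = 15.85 servings → $4.75.
broccoli + banana with both tight: 1.855 servings and 3.004 servings → $3.22.
Cheapest feasible corner: $3.22.

$3.22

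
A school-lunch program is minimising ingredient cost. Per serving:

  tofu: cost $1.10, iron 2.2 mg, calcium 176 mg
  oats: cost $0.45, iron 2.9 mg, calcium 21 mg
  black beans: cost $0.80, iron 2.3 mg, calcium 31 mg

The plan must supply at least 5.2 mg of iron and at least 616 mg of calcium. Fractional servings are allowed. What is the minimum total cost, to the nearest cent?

This is a tiny linear program; its minimum lies at a vertex of the feasible set. List the vertices and price them.
tofu only: max(5.2/2.2, 616/176) = 3.5 servings → $3.85.
oats only: max(5.2/2.9, 616/21) = 29.33 servings → $13.20.
black beans only: max(5.2/2.3, 616/31) = 19.87 servings → $15.90.
tofu + oats with both targets exact would need a negative amount; discard.
tofu + black beans: intersection lies outside the first quadrant.
oats + black beans with both targets exact would need a negative amount; discard.
The minimum over all feasible corners is $3.85.

$3.85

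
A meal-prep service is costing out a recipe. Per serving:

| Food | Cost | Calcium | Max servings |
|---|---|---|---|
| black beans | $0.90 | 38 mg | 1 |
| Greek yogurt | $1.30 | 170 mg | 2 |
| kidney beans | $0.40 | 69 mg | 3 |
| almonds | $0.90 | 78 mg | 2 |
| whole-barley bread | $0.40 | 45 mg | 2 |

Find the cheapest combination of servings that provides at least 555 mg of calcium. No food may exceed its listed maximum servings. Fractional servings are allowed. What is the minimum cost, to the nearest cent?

$3.87

Cost per mg of calcium: kidney beans $0.0058, Greek yogurt $0.0076, whole-barley bread $0.0089, almonds $0.0115, black beans $0.0237.
Take 3 servings of kidney beans: +207.0 mg calcium for $1.20 (total $1.20, still need 348.0 mg).
Take 2 servings of Greek yogurt: +340.0 mg calcium for $2.60 (total $3.80, still need 8.0 mg).
Take 0.1778 servings of whole-barley bread: +8.0 mg calcium for $0.07 (total $3.87, still need 0.0 mg).
Greedy by cheapest-per-mg is optimal for a single linear constraint, so the minimum cost is $3.87.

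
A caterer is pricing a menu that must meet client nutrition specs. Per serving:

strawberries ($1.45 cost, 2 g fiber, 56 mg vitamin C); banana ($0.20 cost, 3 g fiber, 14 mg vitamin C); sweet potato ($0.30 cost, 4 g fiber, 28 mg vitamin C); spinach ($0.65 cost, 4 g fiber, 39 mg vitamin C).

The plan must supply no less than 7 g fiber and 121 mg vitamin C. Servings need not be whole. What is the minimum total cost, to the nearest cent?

$1.30

Minimising a linear cost over {fiber ≥ 7, vitamin C ≥ 121, servings ≥ 0} — the optimum is at a vertex, using one or two foods.
strawberries only: max(7/2, 121/56) = 3.5 servings → $5.08.
banana only: max(7/3, 121/14) = 8.643 servings → $1.73.
sweet potato only: max(7/4, 121/28) = 4.321 servings → $1.30.
spinach only: max(7/4, 121/39) = 3.103 servings → $2.02.
strawberries + banana with both tight: 1.893 servings and 1.071 servings → $2.96.
strawberries + sweet potato with both tight: 1.714 servings and 0.8929 servings → $2.75.
strawberries + spinach with both tight: 1.445 servings and 1.027 servings → $2.76.
banana + sweet potato: the both-tight solution has a negative serving — not a feasible corner.
banana + spinach: the both-tight solution has a negative serving — not a feasible corner.
sweet potato + spinach with both targets exact would need a negative amount; discard.
The minimum over all feasible corners is $1.30.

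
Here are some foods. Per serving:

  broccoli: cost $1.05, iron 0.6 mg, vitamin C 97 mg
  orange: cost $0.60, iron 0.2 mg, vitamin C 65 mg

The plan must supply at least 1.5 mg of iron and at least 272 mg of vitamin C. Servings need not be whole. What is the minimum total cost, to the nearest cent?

Minimising a linear cost over {iron ≥ 1.5, vitamin C ≥ 272, servings ≥ 0} — the optimum is at a vertex, using one or two foods.
broccoli only: max(1.5/0.6, 272/97) = 2.804 servings → $2.94.
orange only: max(1.5/0.2, 272/65) = 7.5 servings → $4.50.
broccoli + orange with both tight: 2.199 servings and 0.9031 servings → $2.85.
The minimum over all feasible corners is $2.85.

$2.85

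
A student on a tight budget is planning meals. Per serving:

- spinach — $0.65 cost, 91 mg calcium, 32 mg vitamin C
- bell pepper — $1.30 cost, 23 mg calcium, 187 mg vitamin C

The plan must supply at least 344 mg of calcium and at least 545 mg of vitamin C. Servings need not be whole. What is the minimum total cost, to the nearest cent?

An LP optimum is at a vertex; with two nutrient constraints at most two foods are used. Check each candidate.
spinach only: max(344/91, 545/32) = 17.03 servings → $11.07.
bell pepper only: max(344/23, 545/187) = 14.96 servings → $19.44.
spinach + bell pepper with both tight: 3.181 servings and 2.37 servings → $5.15.
Cheapest feasible corner: $5.15.

$5.15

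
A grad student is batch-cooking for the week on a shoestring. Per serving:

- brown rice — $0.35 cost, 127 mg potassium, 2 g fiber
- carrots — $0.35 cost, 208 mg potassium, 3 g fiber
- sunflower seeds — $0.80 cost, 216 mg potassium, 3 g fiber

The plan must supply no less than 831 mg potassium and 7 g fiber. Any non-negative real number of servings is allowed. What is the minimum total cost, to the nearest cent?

$1.40

brown rice only: max(831/127, 7/2) = 6.543 servings → $2.29.
carrots only: max(831/208, 7/3) = 3.995 servings → $1.40.
sunflower seeds only: max(831/216, 7/3) = 3.847 servings → $3.08.
brown rice + carrots with both targets exact would need a negative amount; discard.
brown rice + sunflower seeds: intersection lies outside the first quadrant.
carrots + sunflower seeds: intersection lies outside the first quadrant.
The minimum over all feasible corners is $1.40.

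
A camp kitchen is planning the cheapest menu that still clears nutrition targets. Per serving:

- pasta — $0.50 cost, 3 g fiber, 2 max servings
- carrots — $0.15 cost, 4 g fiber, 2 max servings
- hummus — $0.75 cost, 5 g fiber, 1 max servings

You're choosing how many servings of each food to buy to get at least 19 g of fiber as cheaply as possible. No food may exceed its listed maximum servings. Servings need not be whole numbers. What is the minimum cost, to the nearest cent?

$2.05

Cost per g of fiber: carrots $0.0375, hummus $0.1500, pasta $0.1667.
Take 2 servings of carrots: +8.0 g fiber for $0.30 (total $0.30, still need 11.0 g).
Take 1 serving of hummus: +5.0 g fiber for $0.75 (total $1.05, still need 6.0 g).
Take 2 servings of pasta: +6.0 g fiber for $1.00 (total $2.05, still need 0.0 g).
Greedy by cheapest-per-g is optimal for a single linear constraint, so the minimum cost is $2.05.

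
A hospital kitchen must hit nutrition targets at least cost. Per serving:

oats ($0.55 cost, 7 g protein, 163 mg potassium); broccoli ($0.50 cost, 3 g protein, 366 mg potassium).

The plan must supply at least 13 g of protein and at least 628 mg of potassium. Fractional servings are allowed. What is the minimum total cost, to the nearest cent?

$1.31

Two binding constraints pin down two serving amounts, so the optimal mix uses at most two foods. The candidates are each food alone (scaled to the tighter of protein/potassium) and each pair with both constraints tight.
oats only: max(13/7, 628/163) = 3.853 servings → $2.12.
broccoli only: max(13/3, 628/366) = 4.333 servings → $2.17.
oats + broccoli with both tight: 1.386 servings and 1.098 servings → $1.31.
So the least-cost plan costs $1.31.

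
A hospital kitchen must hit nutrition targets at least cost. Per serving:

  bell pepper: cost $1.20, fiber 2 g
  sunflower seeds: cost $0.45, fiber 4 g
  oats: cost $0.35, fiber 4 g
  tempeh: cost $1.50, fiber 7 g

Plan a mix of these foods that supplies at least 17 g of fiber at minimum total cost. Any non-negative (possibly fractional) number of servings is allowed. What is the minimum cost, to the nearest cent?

Cost per g of fiber: oats $0.0875, sunflower seeds $0.1125, tempeh $0.2143, bell pepper $0.6000.
With no serving limits, use only oats: 17 g / 4 g = 4.25 servings × $0.35 = $1.49.

$1.49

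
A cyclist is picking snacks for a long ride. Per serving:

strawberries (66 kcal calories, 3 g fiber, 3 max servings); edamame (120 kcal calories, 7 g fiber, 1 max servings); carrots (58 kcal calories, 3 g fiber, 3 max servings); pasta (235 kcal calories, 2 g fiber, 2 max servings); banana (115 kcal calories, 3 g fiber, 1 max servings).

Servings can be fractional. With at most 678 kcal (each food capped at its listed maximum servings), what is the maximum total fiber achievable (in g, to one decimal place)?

28.6 g

Fiber per kcal: edamame 0.05833, carrots 0.05172, strawberries 0.04545, banana 0.02609, pasta 0.008511.
Take 1 serving of edamame: uses 120 kcal, +7.0 g fiber (running total 7.0 g).
Take 3 servings of carrots: uses 174 kcal, +9.0 g fiber (running total 16.0 g).
Take 3 servings of strawberries: uses 198 kcal, +9.0 g fiber (running total 25.0 g).
Take 1 serving of banana: uses 115 kcal, +3.0 g fiber (running total 28.0 g).
Take 0.3021 servings of pasta: uses 71 kcal, +0.6 g fiber (running total 28.6 g).
Filling greedily by fiber-per-kcal is optimal for one linear limit, giving 28.6 g.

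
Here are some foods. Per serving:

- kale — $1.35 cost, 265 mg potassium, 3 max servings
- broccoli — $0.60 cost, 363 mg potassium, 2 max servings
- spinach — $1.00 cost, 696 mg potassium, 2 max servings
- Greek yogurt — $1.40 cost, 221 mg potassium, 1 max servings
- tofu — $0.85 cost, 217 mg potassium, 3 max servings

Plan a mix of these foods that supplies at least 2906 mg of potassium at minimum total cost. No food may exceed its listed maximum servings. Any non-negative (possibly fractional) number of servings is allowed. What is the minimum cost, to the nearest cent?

Cost per mg of potassium: spinach $0.0014, broccoli $0.0017, tofu $0.0039, kale $0.0051, Greek yogurt $0.0063.
Take 2 servings of spinach: +1392.0 mg potassium for $2.00 (total $2.00, still need 1514.0 mg).
Take 2 servings of broccoli: +726.0 mg potassium for $1.20 (total $3.20, still need 788.0 mg).
Take 3 servings of tofu: +651.0 mg potassium for $2.55 (total $5.75, still need 137.0 mg).
Take 0.517 servings of kale: +137.0 mg potassium for $0.70 (total $6.45, still need 0.0 mg).
Filling from the cheapest source first is optimal under one linear minimum: $6.45.

$6.45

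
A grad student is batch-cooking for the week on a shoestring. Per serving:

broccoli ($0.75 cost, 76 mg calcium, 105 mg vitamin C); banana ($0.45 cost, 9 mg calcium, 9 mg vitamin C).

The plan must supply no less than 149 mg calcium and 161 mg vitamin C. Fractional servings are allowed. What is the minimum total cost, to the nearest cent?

Compare the cost at each extreme point of the feasible region.
broccoli only: max(149/76, 161/105) = 1.961 servings → $1.47.
banana only: max(149/9, 161/9) = 17.89 servings → $8.05.
broccoli + banana with both tight: 0.4138 servings and 13.06 servings → $6.19.
So the least-cost plan costs $1.47.

$1.47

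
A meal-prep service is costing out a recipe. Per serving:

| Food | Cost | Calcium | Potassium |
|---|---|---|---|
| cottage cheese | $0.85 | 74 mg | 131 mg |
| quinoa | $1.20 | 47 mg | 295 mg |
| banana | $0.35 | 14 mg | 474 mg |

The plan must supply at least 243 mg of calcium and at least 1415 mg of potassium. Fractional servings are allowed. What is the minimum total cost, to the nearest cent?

An LP optimum is at a vertex; with two nutrient constraints at most two foods are used. Check each candidate.
cottage cheese only: max(243/74, 1415/131) = 10.8 servings → $9.18.
quinoa only: max(243/47, 1415/295) = 5.17 servings → $6.20.
banana only: max(243/14, 1415/474) = 17.36 servings → $6.08.
cottage cheese + quinoa with both tight: 0.3305 servings and 4.65 servings → $5.86.
cottage cheese + banana with both tight: 2.869 servings and 2.192 servings → $3.21.
quinoa + banana: intersection lies outside the first quadrant.
The minimum over all feasible corners is $3.21.

$3.21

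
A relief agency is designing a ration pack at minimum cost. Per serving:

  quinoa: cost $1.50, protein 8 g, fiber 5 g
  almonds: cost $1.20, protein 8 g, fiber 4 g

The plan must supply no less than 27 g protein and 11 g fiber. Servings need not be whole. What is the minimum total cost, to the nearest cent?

quinoa only: max(27/8, 11/5) = 3.375 servings → $5.06.
almonds only: max(27/8, 11/4) = 3.375 servings → $4.05.
quinoa + almonds: intersection lies outside the first quadrant.
Cheapest feasible corner: $4.05.

$4.05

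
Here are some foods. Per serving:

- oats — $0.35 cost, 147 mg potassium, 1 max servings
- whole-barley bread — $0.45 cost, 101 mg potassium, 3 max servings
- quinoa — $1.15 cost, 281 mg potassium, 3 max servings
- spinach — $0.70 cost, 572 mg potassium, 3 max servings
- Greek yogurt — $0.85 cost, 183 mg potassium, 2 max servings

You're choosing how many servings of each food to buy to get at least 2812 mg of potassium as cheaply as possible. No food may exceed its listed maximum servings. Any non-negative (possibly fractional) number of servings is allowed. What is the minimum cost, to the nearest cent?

$6.37

Cost per mg of potassium: spinach $0.0012, oats $0.0024, quinoa $0.0041, whole-barley bread $0.0045, Greek yogurt $0.0046.
Take 3 servings of spinach: +1716.0 mg potassium for $2.10 (total $2.10, still need 1096.0 mg).
Take 1 serving of oats: +147.0 mg potassium for $0.35 (total $2.45, still need 949.0 mg).
Take 3 servings of quinoa: +843.0 mg potassium for $3.45 (total $5.90, still need 106.0 mg).
Take 1.05 servings of whole-barley bread: +106.0 mg potassium for $0.47 (total $6.37, still need 0.0 mg).
Greedy by cheapest-per-mg is optimal for a single linear constraint, so the minimum cost is $6.37.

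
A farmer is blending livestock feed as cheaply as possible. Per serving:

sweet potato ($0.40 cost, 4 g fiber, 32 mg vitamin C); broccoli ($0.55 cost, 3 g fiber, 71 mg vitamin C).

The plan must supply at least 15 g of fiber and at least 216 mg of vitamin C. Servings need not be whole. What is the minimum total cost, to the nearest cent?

$2.01

Check every corner: each single food scaled to meet both minima, and each pair solved so both constraints bind.
sweet potato only: max(15/4, 216/32) = 6.75 servings → $2.70.
broccoli only: max(15/3, 216/71) = 5 servings → $2.75.
sweet potato + broccoli with both tight: 2.218 servings and 2.043 servings → $2.01.
The minimum over all feasible corners is $2.01.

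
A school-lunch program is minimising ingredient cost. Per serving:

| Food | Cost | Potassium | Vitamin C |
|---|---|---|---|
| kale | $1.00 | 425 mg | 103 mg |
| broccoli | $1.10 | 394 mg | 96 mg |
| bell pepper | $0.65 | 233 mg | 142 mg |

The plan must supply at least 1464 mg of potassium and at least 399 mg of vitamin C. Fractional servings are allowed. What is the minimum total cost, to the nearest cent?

Two binding constraints pin down two serving amounts, so the optimal mix uses at most two foods. The candidates are each food alone (scaled to the tighter of potassium/vitamin C) and each pair with both constraints tight.
kale only: max(1464/425, 399/103) = 3.874 servings → $3.87.
broccoli only: max(1464/394, 399/96) = 4.156 servings → $4.57.
bell pepper only: max(1464/233, 399/142) = 6.283 servings → $4.08.
kale + broccoli with both targets exact would need a negative amount; discard.
kale + bell pepper with both tight: 3.161 servings and 0.5167 servings → $3.50.
broccoli + bell pepper with both tight: 3.422 servings and 0.4962 servings → $4.09.
So the least-cost plan costs $3.50.

$3.50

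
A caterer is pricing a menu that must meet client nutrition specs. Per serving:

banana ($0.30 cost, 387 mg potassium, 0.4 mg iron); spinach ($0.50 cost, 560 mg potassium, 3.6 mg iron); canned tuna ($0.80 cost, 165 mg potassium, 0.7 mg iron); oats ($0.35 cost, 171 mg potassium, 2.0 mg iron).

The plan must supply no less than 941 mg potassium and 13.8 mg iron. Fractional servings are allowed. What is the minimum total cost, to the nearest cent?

$1.92

Compare the cost at each extreme point of the feasible region.
banana only: max(941/387, 13.8/0.4) = 34.5 servings → $10.35.
spinach only: max(941/560, 13.8/3.6) = 3.833 servings → $1.92.
canned tuna only: max(941/165, 13.8/0.7) = 19.71 servings → $15.77.
oats only: max(941/171, 13.8/2.0) = 6.9 servings → $2.42.
banana + spinach: the both-tight solution has a negative serving — not a feasible corner.
banana + canned tuna: the both-tight solution has a negative serving — not a feasible corner.
banana + oats: intersection lies outside the first quadrant.
spinach + canned tuna: intersection lies outside the first quadrant.
spinach + oats: intersection lies outside the first quadrant.
canned tuna + oats with both targets exact would need a negative amount; discard.
Cheapest feasible corner: $1.92.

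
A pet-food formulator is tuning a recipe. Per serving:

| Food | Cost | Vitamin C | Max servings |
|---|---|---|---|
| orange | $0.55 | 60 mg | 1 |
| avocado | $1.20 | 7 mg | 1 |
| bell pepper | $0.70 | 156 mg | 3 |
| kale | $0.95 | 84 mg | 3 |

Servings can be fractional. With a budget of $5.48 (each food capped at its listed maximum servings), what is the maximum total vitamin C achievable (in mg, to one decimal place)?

Vitamin C per dollar: bell pepper 222.9, orange 109.1, kale 88.42, avocado 5.833.
Take 3 servings of bell pepper: spends $2.10, +468.0 mg vitamin C (running total 468.0 mg).
Take 1 serving of orange: spends $0.55, +60.0 mg vitamin C (running total 528.0 mg).
Take 2.979 servings of kale: spends $2.83, +250.2 mg vitamin C (running total 778.2 mg).
Greedy by best ratio exhausts the cost allowance optimally: 778.2 mg.

778.2 mg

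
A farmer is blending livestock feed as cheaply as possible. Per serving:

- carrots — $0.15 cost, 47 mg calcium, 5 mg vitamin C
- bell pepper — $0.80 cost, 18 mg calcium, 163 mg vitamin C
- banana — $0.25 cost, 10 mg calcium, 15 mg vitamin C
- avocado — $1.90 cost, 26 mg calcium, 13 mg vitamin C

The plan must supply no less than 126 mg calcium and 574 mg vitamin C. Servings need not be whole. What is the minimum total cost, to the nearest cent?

An LP optimum is at a vertex; with two nutrient constraints at most two foods are used. Check each candidate.
carrots only: max(126/47, 574/5) = 114.8 servings → $17.22.
bell pepper only: max(126/18, 574/163) = 7 servings → $5.60.
banana only: max(126/10, 574/15) = 38.27 servings → $9.57.
avocado only: max(126/26, 574/13) = 44.15 servings → $83.89.
carrots + bell pepper with both tight: 1.348 servings and 3.48 servings → $2.99.
carrots + banana: intersection lies outside the first quadrant.
carrots + avocado: intersection lies outside the first quadrant.
bell pepper + banana with both tight: 2.831 servings and 7.504 servings → $4.14.
bell pepper + avocado with both tight: 3.318 servings and 2.549 servings → $7.50.
banana + avocado: the both-tight solution has a negative serving — not a feasible corner.
So the least-cost plan costs $2.99.

$2.99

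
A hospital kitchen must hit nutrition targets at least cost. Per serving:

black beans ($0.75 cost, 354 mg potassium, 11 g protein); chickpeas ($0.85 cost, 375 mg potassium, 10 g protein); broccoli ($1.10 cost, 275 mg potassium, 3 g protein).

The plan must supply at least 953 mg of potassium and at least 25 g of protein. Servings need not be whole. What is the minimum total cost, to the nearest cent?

black beans only: max(953/354, 25/11) = 2.692 servings → $2.02.
chickpeas only: max(953/375, 25/10) = 2.541 servings → $2.16.
broccoli only: max(953/275, 25/3) = 8.333 servings → $9.17.
black beans + chickpeas: intersection lies outside the first quadrant.
black beans + broccoli with both tight: 2.046 servings and 0.8319 servings → $2.45.
chickpeas + broccoli with both tight: 2.471 servings and 0.09538 servings → $2.21.
The minimum over all feasible corners is $2.02.

$2.02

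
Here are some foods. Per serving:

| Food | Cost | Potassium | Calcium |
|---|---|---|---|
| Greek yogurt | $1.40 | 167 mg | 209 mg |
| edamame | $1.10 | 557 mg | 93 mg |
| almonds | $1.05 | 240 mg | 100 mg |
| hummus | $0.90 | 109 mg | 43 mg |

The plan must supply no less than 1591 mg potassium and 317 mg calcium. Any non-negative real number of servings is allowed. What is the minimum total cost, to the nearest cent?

$3.45

A basic optimal solution has at most two foods positive. Try each food alone and each pair with both targets met exactly.
Greek yogurt only: max(1591/167, 317/209) = 9.527 servings → $13.34.
edamame only: max(1591/557, 317/93) = 3.409 servings → $3.75.
almonds only: max(1591/240, 317/100) = 6.629 servings → $6.96.
hummus only: max(1591/109, 317/43) = 14.6 servings → $13.14.
Greek yogurt + edamame with both tight: 0.2836 servings and 2.771 servings → $3.45.
Greek yogurt + almonds: intersection lies outside the first quadrant.
Greek yogurt + hummus: the both-tight solution has a negative serving — not a feasible corner.
edamame + almonds with both tight: 2.487 servings and 0.857 servings → $3.64.
edamame + hummus with both tight: 2.451 servings and 2.071 servings → $4.56.
almonds + hummus with both targets exact would need a negative amount; discard.
Cheapest feasible corner: $3.45.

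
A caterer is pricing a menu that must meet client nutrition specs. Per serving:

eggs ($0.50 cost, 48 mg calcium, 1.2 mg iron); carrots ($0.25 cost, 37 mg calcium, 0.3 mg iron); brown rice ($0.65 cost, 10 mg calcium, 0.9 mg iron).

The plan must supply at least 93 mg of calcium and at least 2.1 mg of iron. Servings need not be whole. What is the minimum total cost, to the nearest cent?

$0.92

Two binding constraints pin down two serving amounts, so the optimal mix uses at most two foods. The candidates are each food alone (scaled to the tighter of calcium/iron) and each pair with both constraints tight.
eggs only: max(93/48, 2.1/1.2) = 1.938 servings → $0.97.
carrots only: max(93/37, 2.1/0.3) = 7 servings → $1.75.
brown rice only: max(93/10, 2.1/0.9) = 9.3 servings → $6.04.
eggs + carrots with both tight: 1.66 servings and 0.36 servings → $0.92.
eggs + brown rice with both targets exact would need a negative amount; discard.
carrots + brown rice with both tight: 2.069 servings and 1.644 servings → $1.59.
So the least-cost plan costs $0.92.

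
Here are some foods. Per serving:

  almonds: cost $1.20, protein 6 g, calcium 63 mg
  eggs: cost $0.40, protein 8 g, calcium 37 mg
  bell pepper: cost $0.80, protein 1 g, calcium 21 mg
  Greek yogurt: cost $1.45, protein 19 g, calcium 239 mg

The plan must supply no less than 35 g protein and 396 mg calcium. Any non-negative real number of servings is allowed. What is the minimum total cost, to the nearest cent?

This is a tiny linear program; its minimum lies at a vertex of the feasible set. List the vertices and price them.
almonds only: max(35/6, 396/63) = 6.286 servings → $7.54.
eggs only: max(35/8, 396/37) = 10.7 servings → $4.28.
bell pepper only: max(35/1, 396/21) = 35 servings → $28.00.
Greek yogurt only: max(35/19, 396/239) = 1.842 servings → $2.67.
almonds + eggs with both targets exact would need a negative amount; discard.
almonds + bell pepper with both tight: 5.381 servings and 2.714 servings → $8.63.
almonds + Greek yogurt with both tight: 3.549 servings and 0.7215 servings → $5.30.
eggs + bell pepper with both tight: 2.588 servings and 14.3 servings → $12.47.
eggs + Greek yogurt with both tight: 0.6956 servings and 1.549 servings → $2.52.
bell pepper + Greek yogurt with both targets exact would need a negative amount; discard.
The minimum over all feasible corners is $2.52.

$2.52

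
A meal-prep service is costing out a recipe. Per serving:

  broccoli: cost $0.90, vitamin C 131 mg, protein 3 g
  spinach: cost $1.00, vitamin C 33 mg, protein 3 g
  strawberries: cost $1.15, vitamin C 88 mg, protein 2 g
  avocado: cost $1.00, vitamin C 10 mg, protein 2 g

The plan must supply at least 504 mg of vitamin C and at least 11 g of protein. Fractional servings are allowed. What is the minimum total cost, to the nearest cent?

With two linear requirements the optimum uses one or two foods; enumerate the corners.
broccoli only: max(504/131, 11/3) = 3.847 servings → $3.46.
spinach only: max(504/33, 11/3) = 15.27 servings → $15.27.
strawberries only: max(504/88, 11/2) = 5.727 servings → $6.59.
avocado only: max(504/10, 11/2) = 50.4 servings → $50.40.
broccoli + spinach: the both-tight solution has a negative serving — not a feasible corner.
broccoli + strawberries: the both-tight solution has a negative serving — not a feasible corner.
broccoli + avocado with both targets exact would need a negative amount; discard.
spinach + strawberries: intersection lies outside the first quadrant.
spinach + avocado: intersection lies outside the first quadrant.
strawberries + avocado: intersection lies outside the first quadrant.
The minimum over all feasible corners is $3.46.

$3.46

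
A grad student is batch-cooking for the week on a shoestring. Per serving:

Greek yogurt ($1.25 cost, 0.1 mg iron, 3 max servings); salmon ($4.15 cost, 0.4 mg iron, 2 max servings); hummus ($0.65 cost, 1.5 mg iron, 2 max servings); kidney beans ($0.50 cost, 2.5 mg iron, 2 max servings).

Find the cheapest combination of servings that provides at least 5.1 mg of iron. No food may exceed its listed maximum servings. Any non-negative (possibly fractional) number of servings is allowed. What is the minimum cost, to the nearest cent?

$1.04

Cost per mg of iron: kidney beans $0.2000, hummus $0.4333, salmon $10.3750, Greek yogurt $12.5000.
Take 2 servings of kidney beans: +5.0 mg iron for $1.00 (total $1.00, still need 0.1 mg).
Take 0.06667 servings of hummus: +0.1 mg iron for $0.04 (total $1.04, still need 0.0 mg).
Filling from the cheapest source first is optimal under one linear minimum: $1.04.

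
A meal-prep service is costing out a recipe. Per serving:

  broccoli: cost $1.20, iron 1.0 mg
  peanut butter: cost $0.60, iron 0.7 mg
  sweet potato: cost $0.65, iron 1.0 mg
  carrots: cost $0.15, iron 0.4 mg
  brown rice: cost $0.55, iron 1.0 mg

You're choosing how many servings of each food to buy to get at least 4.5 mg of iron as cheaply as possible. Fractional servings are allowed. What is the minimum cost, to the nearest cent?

$1.69

Cost per mg of iron: carrots $0.3750, brown rice $0.5500, sweet potato $0.6500, peanut butter $0.8571, broccoli $1.2000.
With no serving limits, use only carrots: 4.5 mg / 0.4 mg = 11.25 servings × $0.15 = $1.69.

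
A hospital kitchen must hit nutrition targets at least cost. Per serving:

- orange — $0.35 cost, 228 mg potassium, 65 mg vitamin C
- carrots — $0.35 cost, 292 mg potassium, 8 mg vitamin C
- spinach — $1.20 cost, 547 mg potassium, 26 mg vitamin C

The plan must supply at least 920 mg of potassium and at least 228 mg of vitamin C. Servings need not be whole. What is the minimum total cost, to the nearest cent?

$1.37

The cheapest plan sits at a corner of the feasible region — with two constraints it uses at most two foods.
orange only: max(920/228, 228/65) = 4.035 servings → $1.41.
carrots only: max(920/292, 228/8) = 28.5 servings → $9.97.
spinach only: max(920/547, 228/26) = 8.769 servings → $10.52.
orange + carrots with both tight: 3.452 servings and 0.4556 servings → $1.37.
orange + spinach with both tight: 3.402 servings and 0.2638 servings → $1.51.
carrots + spinach: the both-tight solution has a negative serving — not a feasible corner.
Cheapest feasible corner: $1.37.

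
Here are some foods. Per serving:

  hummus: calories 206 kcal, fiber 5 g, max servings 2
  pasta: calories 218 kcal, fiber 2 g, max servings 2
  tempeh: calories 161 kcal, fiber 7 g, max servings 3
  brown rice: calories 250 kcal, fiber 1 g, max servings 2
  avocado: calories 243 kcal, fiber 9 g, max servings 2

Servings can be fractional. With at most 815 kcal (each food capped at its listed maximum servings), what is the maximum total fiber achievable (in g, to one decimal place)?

Fiber per kcal: tempeh 0.04348, avocado 0.03704, hummus 0.02427, pasta 0.009174, brown rice 0.004.
Take 3 servings of tempeh: uses 483 kcal, +21.0 g fiber (running total 21.0 g).
Take 1.366 servings of avocado: uses 332 kcal, +12.3 g fiber (running total 33.3 g).
Filling greedily by fiber-per-kcal is optimal for one linear limit, giving 33.3 g.

33.3 g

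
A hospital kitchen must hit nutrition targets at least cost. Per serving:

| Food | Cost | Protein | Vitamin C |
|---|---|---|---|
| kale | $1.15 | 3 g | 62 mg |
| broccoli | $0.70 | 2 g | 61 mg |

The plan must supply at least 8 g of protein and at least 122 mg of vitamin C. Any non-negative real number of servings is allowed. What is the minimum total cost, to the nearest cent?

Compare the cost at each extreme point of the feasible region.
kale only: max(8/3, 122/62) = 2.667 servings → $3.07.
broccoli only: max(8/2, 122/61) = 4 servings → $2.80.
kale + broccoli: intersection lies outside the first quadrant.
Cheapest feasible corner: $2.80.

$2.80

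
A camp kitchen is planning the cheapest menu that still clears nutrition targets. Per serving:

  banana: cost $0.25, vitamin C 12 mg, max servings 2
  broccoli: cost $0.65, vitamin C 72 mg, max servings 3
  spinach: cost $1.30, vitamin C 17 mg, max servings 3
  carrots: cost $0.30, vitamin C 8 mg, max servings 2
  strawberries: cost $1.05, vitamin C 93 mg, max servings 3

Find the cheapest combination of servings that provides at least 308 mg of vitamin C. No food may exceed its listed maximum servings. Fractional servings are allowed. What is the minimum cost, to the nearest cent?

Cost per mg of vitamin C: broccoli $0.0090, strawberries $0.0113, banana $0.0208, carrots $0.0375, spinach $0.0765.
Take 3 servings of broccoli: +216.0 mg vitamin C for $1.95 (total $1.95, still need 92.0 mg).
Take 0.9892 servings of strawberries: +92.0 mg vitamin C for $1.04 (total $2.99, still need 0.0 mg).
Filling from the cheapest source first is optimal under one linear minimum: $2.99.

$2.99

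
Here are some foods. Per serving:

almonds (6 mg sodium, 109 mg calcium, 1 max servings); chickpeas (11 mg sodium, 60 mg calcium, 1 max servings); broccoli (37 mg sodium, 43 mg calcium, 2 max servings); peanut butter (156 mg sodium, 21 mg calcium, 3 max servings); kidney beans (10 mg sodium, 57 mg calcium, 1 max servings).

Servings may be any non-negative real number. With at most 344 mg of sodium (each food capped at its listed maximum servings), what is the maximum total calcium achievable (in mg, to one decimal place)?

344.7 mg

Calcium per mg sodium: almonds 18.17, kidney beans 5.7, chickpeas 5.455, broccoli 1.162, peanut butter 0.1346.
Take 1 serving of almonds: uses 6 mg sodium, +109.0 mg calcium (running total 109.0 mg).
Take 1 serving of kidney beans: uses 10 mg sodium, +57.0 mg calcium (running total 166.0 mg).
Take 1 serving of chickpeas: uses 11 mg sodium, +60.0 mg calcium (running total 226.0 mg).
Take 2 servings of broccoli: uses 74 mg sodium, +86.0 mg calcium (running total 312.0 mg).
Take 1.558 servings of peanut butter: uses 243 mg sodium, +32.7 mg calcium (running total 344.7 mg).
Filling greedily by calcium-per-mg sodium is optimal for one linear limit, giving 344.7 mg.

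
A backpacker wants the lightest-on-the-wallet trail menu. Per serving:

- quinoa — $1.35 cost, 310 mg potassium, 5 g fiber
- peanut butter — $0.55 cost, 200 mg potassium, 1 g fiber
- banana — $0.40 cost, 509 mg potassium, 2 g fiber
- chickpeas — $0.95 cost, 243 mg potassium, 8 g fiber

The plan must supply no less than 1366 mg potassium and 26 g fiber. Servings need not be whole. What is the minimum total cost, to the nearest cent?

quinoa only: max(1366/310, 26/5) = 5.2 servings → $7.02.
peanut butter only: max(1366/200, 26/1) = 26 servings → $14.30.
banana only: max(1366/509, 26/2) = 13 servings → $5.20.
chickpeas only: max(1366/243, 26/8) = 5.621 servings → $5.34.
quinoa + peanut butter: intersection lies outside the first quadrant.
quinoa + banana with both targets exact would need a negative amount; discard.
quinoa + chickpeas with both tight: 3.644 servings and 0.9723 servings → $5.84.
peanut butter + banana: intersection lies outside the first quadrant.
peanut butter + chickpeas with both tight: 3.397 servings and 2.825 servings → $4.55.
banana + chickpeas with both tight: 1.286 servings and 2.929 servings → $3.30.
So the least-cost plan costs $3.30.

$3.30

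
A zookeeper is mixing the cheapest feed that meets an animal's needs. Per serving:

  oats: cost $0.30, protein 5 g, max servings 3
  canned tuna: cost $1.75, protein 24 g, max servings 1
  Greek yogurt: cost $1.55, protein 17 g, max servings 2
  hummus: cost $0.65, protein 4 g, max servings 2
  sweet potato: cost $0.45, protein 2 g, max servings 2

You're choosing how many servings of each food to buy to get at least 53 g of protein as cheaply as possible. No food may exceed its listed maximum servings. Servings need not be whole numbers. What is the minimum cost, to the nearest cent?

Cost per g of protein: oats $0.0600, canned tuna $0.0729, Greek yogurt $0.0912, hummus $0.1625, sweet potato $0.2250.
Take 3 servings of oats: +15.0 g protein for $0.90 (total $0.90, still need 38.0 g).
Take 1 serving of canned tuna: +24.0 g protein for $1.75 (total $2.65, still need 14.0 g).
Take 0.8235 servings of Greek yogurt: +14.0 g protein for $1.28 (total $3.93, still need 0.0 g).
Filling from the cheapest source first is optimal under one linear minimum: $3.93.

$3.93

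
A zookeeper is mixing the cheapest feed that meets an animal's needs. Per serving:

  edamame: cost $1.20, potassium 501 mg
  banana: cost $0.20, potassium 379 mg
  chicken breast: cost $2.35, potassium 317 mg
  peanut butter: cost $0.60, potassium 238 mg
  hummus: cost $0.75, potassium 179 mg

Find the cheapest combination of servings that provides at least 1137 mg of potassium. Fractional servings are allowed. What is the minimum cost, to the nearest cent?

$0.60

Cost per mg of potassium: banana $0.0005, edamame $0.0024, peanut butter $0.0025, hummus $0.0042, chicken breast $0.0074.
With no serving limits, use only banana: 1137 mg / 379 mg = 3 servings × $0.20 = $0.60.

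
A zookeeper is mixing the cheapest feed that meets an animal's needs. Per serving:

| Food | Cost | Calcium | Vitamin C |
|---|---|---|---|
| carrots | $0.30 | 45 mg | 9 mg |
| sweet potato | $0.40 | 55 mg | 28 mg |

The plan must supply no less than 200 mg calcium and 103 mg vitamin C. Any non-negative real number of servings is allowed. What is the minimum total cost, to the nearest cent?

carrots only: max(200/45, 103/9) = 11.44 servings → $3.43.
sweet potato only: max(200/55, 103/28) = 3.679 servings → $1.47.
carrots + sweet potato: intersection lies outside the first quadrant.
The minimum over all feasible corners is $1.47.

$1.47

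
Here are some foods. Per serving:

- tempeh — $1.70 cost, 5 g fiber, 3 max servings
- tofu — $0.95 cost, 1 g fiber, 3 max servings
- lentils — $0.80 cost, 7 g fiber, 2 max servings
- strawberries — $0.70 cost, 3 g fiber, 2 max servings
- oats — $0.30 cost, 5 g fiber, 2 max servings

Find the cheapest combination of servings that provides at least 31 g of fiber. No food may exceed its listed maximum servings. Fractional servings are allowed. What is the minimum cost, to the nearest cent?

Cost per g of fiber: oats $0.0600, lentils $0.1143, strawberries $0.2333, tempeh $0.3400, tofu $0.9500.
Take 2 servings of oats: +10.0 g fiber for $0.60 (total $0.60, still need 21.0 g).
Take 2 servings of lentils: +14.0 g fiber for $1.60 (total $2.20, still need 7.0 g).
Take 2 servings of strawberries: +6.0 g fiber for $1.40 (total $3.60, still need 1.0 g).
Take 0.2 servings of tempeh: +1.0 g fiber for $0.34 (total $3.94, still need 0.0 g).
Greedy by cheapest-per-g is optimal for a single linear constraint, so the minimum cost is $3.94.

$3.94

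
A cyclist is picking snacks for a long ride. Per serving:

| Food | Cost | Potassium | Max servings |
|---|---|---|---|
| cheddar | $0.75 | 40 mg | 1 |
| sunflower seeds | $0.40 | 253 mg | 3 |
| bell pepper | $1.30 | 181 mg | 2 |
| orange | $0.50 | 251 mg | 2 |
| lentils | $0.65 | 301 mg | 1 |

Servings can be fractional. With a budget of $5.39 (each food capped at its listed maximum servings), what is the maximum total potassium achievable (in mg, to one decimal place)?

1915.6 mg

Potassium per dollar: sunflower seeds 632.5, orange 502, lentils 463.1, bell pepper 139.2, cheddar 53.33.
Take 3 servings of sunflower seeds: spends $1.20, +759.0 mg potassium (running total 759.0 mg).
Take 2 servings of orange: spends $1.00, +502.0 mg potassium (running total 1261.0 mg).
Take 1 serving of lentils: spends $0.65, +301.0 mg potassium (running total 1562.0 mg).
Take 1.954 servings of bell pepper: spends $2.54, +353.6 mg potassium (running total 1915.6 mg).
Filling greedily by potassium-per-dollar is optimal for one linear limit, giving 1915.6 mg.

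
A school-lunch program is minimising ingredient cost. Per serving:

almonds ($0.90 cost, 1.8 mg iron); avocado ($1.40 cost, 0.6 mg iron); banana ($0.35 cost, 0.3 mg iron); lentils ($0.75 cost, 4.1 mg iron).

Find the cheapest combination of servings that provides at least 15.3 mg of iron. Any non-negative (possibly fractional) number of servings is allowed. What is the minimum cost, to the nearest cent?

$2.80

Cost per mg of iron: lentils $0.1829, almonds $0.5000, banana $1.1667, avocado $2.3333.
With no serving limits, use only lentils: 15.3 mg / 4.1 mg = 3.732 servings × $0.75 = $2.80.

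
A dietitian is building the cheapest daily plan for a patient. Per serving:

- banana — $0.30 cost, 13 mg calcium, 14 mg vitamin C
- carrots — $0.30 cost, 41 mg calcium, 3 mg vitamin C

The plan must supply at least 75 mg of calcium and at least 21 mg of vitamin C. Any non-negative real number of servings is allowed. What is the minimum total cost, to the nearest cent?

$0.79

The cheapest plan sits at a corner of the feasible region — with two constraints it uses at most two foods.
banana only: max(75/13, 21/14) = 5.769 servings → $1.73.
carrots only: max(75/41, 21/3) = 7 servings → $2.10.
banana + carrots with both tight: 1.189 servings and 1.452 servings → $0.79.
So the least-cost plan costs $0.79.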